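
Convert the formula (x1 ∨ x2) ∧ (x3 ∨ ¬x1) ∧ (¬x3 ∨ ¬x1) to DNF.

x2 ∧ ¬x1

(x1 ∨ x2) ∧ (x3 ∨ ¬x1) ∧ (¬x3 ∨ ¬x1)
≡ x1 ∧ x3 ∧ ¬x3 ∨ x1 ∧ x3 ∧ ¬x1 ∨ x1 ∧ ¬x1 ∧ ¬x3 ∨ x1 ∧ ¬x1 ∧ ¬x1 ∨ x2 ∧ x3 ∧ ¬x3 ∨ x2 ∧ x3 ∧ ¬x1 ∨ x2 ∧ ¬x1 ∧ ¬x3 ∨ x2 ∧ ¬x1 ∧ ¬x1   [distribute ∧ over ∨]
≡ x2 ∧ ¬x1   [simplify]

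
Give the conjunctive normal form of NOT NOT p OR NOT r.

p OR NOT r

NOT NOT p OR NOT r
= p OR NOT r   [double negation]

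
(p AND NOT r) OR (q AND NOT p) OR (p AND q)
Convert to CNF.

(p OR q) AND (NOT r OR q)

(p AND NOT r) OR (q AND NOT p) OR (p AND q)
≡ (p OR q OR p) AND (p OR q OR q) AND (p OR NOT p OR p) AND (p OR NOT p OR q) AND (NOT r OR q OR p) AND (NOT r OR q OR q) AND (NOT r OR NOT p OR p) AND (NOT r OR NOT p OR q)   (distribute OR over AND)
≡ (p OR q) AND (NOT r OR q)   (simplify)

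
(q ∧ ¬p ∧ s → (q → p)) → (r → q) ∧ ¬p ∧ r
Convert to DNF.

q ∧ ¬p ∧ s ∨ q ∧ ¬p ∧ r

(q ∧ ¬p ∧ s → (q → p)) → (r → q) ∧ ¬p ∧ r
= ¬(q ∧ ¬p ∧ s → (q → p)) ∨ (r → q) ∧ ¬p ∧ r
= ¬(¬(q ∧ ¬p ∧ s) ∨ (q → p)) ∨ (r → q) ∧ ¬p ∧ r
= ¬(¬(q ∧ ¬p ∧ s) ∨ ¬q ∨ p) ∨ (r → q) ∧ ¬p ∧ r
= ¬(¬(q ∧ ¬p ∧ s) ∨ ¬q ∨ p) ∨ (¬r ∨ q) ∧ ¬p ∧ r
= ¬¬(q ∧ ¬p ∧ s) ∧ ¬¬q ∧ ¬p ∨ (¬r ∨ q) ∧ ¬p ∧ r
= q ∧ ¬p ∧ s ∧ ¬¬q ∧ ¬p ∨ (¬r ∨ q) ∧ ¬p ∧ r
= q ∧ ¬p ∧ s ∧ q ∧ ¬p ∨ (¬r ∨ q) ∧ ¬p ∧ r
= q ∧ ¬p ∧ s ∧ q ∧ ¬p ∨ ¬r ∧ ¬p ∧ r ∨ q ∧ ¬p ∧ r
= q ∧ ¬p ∧ s ∨ q ∧ ¬p ∧ r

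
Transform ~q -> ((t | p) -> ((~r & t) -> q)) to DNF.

q | r | ~t

~q -> ((t | p) -> ((~r & t) -> q))
≡ ~~q | ((t | p) -> ((~r & t) -> q))   (eliminate ->)
≡ ~~q | ~(t | p) | ((~r & t) -> q)   (eliminate ->)
≡ ~~q | ~(t | p) | ~(~r & t) | q   (eliminate ->)
≡ q | ~(t | p) | ~(~r & t) | q   (double negation)
≡ q | (~t & ~p) | ~(~r & t) | q   (De Morgan)
≡ q | (~t & ~p) | ~~r | ~t | q   (De Morgan)
≡ q | (~t & ~p) | r | ~t | q   (double negation)
≡ q | r | ~t   (simplify)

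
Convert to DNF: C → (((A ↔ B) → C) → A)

C → (((A ↔ B) → C) → A)
= ¬C ∨ (((A ↔ B) → C) → A)   — eliminate →
= ¬C ∨ ¬((A ↔ B) → C) ∨ A   — eliminate →
= ¬C ∨ ¬(¬(A ↔ B) ∨ C) ∨ A   — eliminate →
= ¬C ∨ ¬(¬((A → B) ∧ (B → A)) ∨ C) ∨ A   — eliminate ↔
= ¬C ∨ ¬(¬((¬A ∨ B) ∧ (B → A)) ∨ C) ∨ A   — eliminate →
= ¬C ∨ ¬(¬((¬A ∨ B) ∧ (¬B ∨ A)) ∨ C) ∨ A   — eliminate →
= ¬C ∨ (¬¬((¬A ∨ B) ∧ (¬B ∨ A)) ∧ ¬C) ∨ A   — De Morgan
= ¬C ∨ ((¬A ∨ B) ∧ (¬B ∨ A) ∧ ¬C) ∨ A   — double negation
= ¬C ∨ (¬A ∧ ¬B ∧ ¬C) ∨ (¬A ∧ A ∧ ¬C) ∨ (B ∧ ¬B ∧ ¬C) ∨ (B ∧ A ∧ ¬C) ∨ A   — distribute ∧ over ∨
= ¬C ∨ A   — simplify

¬C ∨ A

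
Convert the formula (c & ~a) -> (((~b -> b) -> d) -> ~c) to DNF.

~c | a | (b & ~d)

(c & ~a) -> (((~b -> b) -> d) -> ~c)
= ~(c & ~a) | (((~b -> b) -> d) -> ~c)   [eliminate ->]
= ~(c & ~a) | ~((~b -> b) -> d) | ~c   [eliminate ->]
= ~(c & ~a) | ~(~(~b -> b) | d) | ~c   [eliminate ->]
= ~(c & ~a) | ~(~(~~b | b) | d) | ~c   [eliminate ->]
= ~c | ~~a | ~(~(~~b | b) | d) | ~c   [De Morgan]
= ~c | a | ~(~(~~b | b) | d) | ~c   [double negation]
= ~c | a | (~~(~~b | b) & ~d) | ~c   [De Morgan]
= ~c | a | ((~~b | b) & ~d) | ~c   [double negation]
= ~c | a | ((b | b) & ~d) | ~c   [double negation]
= ~c | a | (b & ~d) | (b & ~d) | ~c   [distribute & over |]
= ~c | a | (b & ~d)   [simplify]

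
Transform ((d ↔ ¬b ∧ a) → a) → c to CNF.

(¬d ∨ ¬b ∨ c) ∧ (¬d ∨ a ∨ c) ∧ (¬a ∨ c)

((d ↔ ¬b ∧ a) → a) → c
= ¬((d ↔ ¬b ∧ a) → a) ∨ c   (eliminate →)
= ¬(¬(d ↔ ¬b ∧ a) ∨ a) ∨ c   (eliminate →)
= ¬(¬((d → ¬b ∧ a) ∧ (¬b ∧ a → d)) ∨ a) ∨ c   (eliminate ↔)
= ¬(¬((¬d ∨ ¬b ∧ a) ∧ (¬b ∧ a → d)) ∨ a) ∨ c   (eliminate →)
= ¬(¬((¬d ∨ ¬b ∧ a) ∧ (¬(¬b ∧ a) ∨ d)) ∨ a) ∨ c   (eliminate →)
= ¬¬((¬d ∨ ¬b ∧ a) ∧ (¬(¬b ∧ a) ∨ d)) ∧ ¬a ∨ c   (De Morgan)
= (¬d ∨ ¬b ∧ a) ∧ (¬(¬b ∧ a) ∨ d) ∧ ¬a ∨ c   (double negation)
= (¬d ∨ ¬b ∧ a) ∧ (¬¬b ∨ ¬a ∨ d) ∧ ¬a ∨ c   (De Morgan)
= (¬d ∨ ¬b ∧ a) ∧ (b ∨ ¬a ∨ d) ∧ ¬a ∨ c   (double negation)
= (¬d ∨ ¬b ∨ c) ∧ (¬d ∨ a ∨ c) ∧ (b ∨ ¬a ∨ d ∨ c) ∧ (¬a ∨ c)   (distribute ∨ over ∧)
= (¬d ∨ ¬b ∨ c) ∧ (¬d ∨ a ∨ c) ∧ (¬a ∨ c)   (simplify)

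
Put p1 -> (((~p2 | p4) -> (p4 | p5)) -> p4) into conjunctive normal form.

p1 -> (((~p2 | p4) -> (p4 | p5)) -> p4)
⇔ ~p1 | (((~p2 | p4) -> (p4 | p5)) -> p4)   — eliminate ->
⇔ ~p1 | ~((~p2 | p4) -> (p4 | p5)) | p4   — eliminate ->
⇔ ~p1 | ~(~(~p2 | p4) | p4 | p5) | p4   — eliminate ->
⇔ ~p1 | (~~(~p2 | p4) & ~p4 & ~p5) | p4   — De Morgan
⇔ ~p1 | ((~p2 | p4) & ~p4 & ~p5) | p4   — double negation
⇔ (~p1 | ~p2 | p4 | p4) & (~p1 | ~p4 | p4) & (~p1 | ~p5 | p4)   — distribute | over &
⇔ (~p1 | ~p2 | p4) & (~p1 | ~p5 | p4)   — simplify

(~p1 | ~p2 | p4) & (~p1 | ~p5 | p4)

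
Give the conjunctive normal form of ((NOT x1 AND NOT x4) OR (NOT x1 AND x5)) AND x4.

((NOT x1 AND NOT x4) OR (NOT x1 AND x5)) AND x4
= (NOT x1 OR NOT x1) AND (NOT x1 OR x5) AND (NOT x4 OR NOT x1) AND (NOT x4 OR x5) AND x4   (distribute OR over AND)
= NOT x1 AND (NOT x4 OR x5) AND x4   (simplify)

NOT x1 AND (NOT x4 OR x5) AND x4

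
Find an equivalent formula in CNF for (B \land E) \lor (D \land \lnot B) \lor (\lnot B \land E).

(E \lor D) \land (E \lor \lnot B)

(B \land E) \lor (D \land \lnot B) \lor (\lnot B \land E)
⇔ (B \lor D \lor \lnot B) \land (B \lor D \lor E) \land (B \lor \lnot B \lor \lnot B) \land (B \lor \lnot B \lor E) \land (E \lor D \lor \lnot B) \land (E \lor D \lor E) \land (E \lor \lnot B \lor \lnot B) \land (E \lor \lnot B \lor E)   [distribute \lor over \land]
⇔ (E \lor D) \land (E \lor \lnot B)   [simplify]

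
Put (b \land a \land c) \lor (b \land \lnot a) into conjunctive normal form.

b \land (c \lor \lnot a)

(b \land a \land c) \lor (b \land \lnot a)
≡ (b \lor b) \land (b \lor \lnot a) \land (a \lor b) \land (a \lor \lnot a) \land (c \lor b) \land (c \lor \lnot a)   — distribute \lor over \land
≡ b \land (c \lor \lnot a)   — simplify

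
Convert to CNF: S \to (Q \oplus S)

S \to (Q \oplus S)
= \lnot S \lor (Q \oplus S)   [eliminate \to]
= \lnot S \lor ((Q \lor S) \land \lnot (Q \land S))   [expand \oplus]
= \lnot S \lor ((Q \lor S) \land (\lnot Q \lor \lnot S))   [De Morgan]
= (\lnot S \lor Q \lor S) \land (\lnot S \lor \lnot Q \lor \lnot S)   [distribute \lor over \land]
= \lnot S \lor \lnot Q   [simplify]

\lnot S \lor \lnot Q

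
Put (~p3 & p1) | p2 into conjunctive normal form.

(~p3 | p2) & (p1 | p2)

(~p3 & p1) | p2
≡ (~p3 | p2) & (p1 | p2)   — distribute | over &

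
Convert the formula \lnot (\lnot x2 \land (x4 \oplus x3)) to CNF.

\lnot (\lnot x2 \land (x4 \oplus x3))
≡ \lnot (\lnot x2 \land (x4 \lor x3) \land \lnot (x4 \land x3))
≡ \lnot \lnot x2 \lor \lnot (x4 \lor x3) \lor \lnot \lnot (x4 \land x3)
≡ x2 \lor \lnot (x4 \lor x3) \lor \lnot \lnot (x4 \land x3)
≡ x2 \lor (\lnot x4 \land \lnot x3) \lor \lnot \lnot (x4 \land x3)
≡ x2 \lor (\lnot x4 \land \lnot x3) \lor (x4 \land x3)
≡ (x2 \lor \lnot x4 \lor x4) \land (x2 \lor \lnot x4 \lor x3) \land (x2 \lor \lnot x3 \lor x4) \land (x2 \lor \lnot x3 \lor x3)
≡ (x2 \lor \lnot x4 \lor x3) \land (x2 \lor \lnot x3 \lor x4)

(x2 \lor \lnot x4 \lor x3) \land (x2 \lor \lnot x3 \lor x4)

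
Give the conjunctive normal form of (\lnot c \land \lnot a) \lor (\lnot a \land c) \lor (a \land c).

\lnot a \lor c

(\lnot c \land \lnot a) \lor (\lnot a \land c) \lor (a \land c)
≡ (\lnot c \lor \lnot a \lor a) \land (\lnot c \lor \lnot a \lor c) \land (\lnot c \lor c \lor a) \land (\lnot c \lor c \lor c) \land (\lnot a \lor \lnot a \lor a) \land (\lnot a \lor \lnot a \lor c) \land (\lnot a \lor c \lor a) \land (\lnot a \lor c \lor c)   (distribute \lor over \land)
≡ \lnot a \lor c   (simplify)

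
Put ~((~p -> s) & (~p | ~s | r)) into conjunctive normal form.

~((~p -> s) & (~p | ~s | r))
⇔ ~((~~p | s) & (~p | ~s | r))   — eliminate ->
⇔ ~(~~p | s) | ~(~p | ~s | r)   — De Morgan
⇔ (~~~p & ~s) | ~(~p | ~s | r)   — De Morgan
⇔ (~p & ~s) | ~(~p | ~s | r)   — double negation
⇔ (~p & ~s) | (~~p & ~~s & ~r)   — De Morgan
⇔ (~p & ~s) | (p & ~~s & ~r)   — double negation
⇔ (~p & ~s) | (p & s & ~r)   — double negation
⇔ (~p | p) & (~p | s) & (~p | ~r) & (~s | p) & (~s | s) & (~s | ~r)   — distribute | over &
⇔ (~p | s) & (~p | ~r) & (~s | p) & (~s | ~r)   — simplify

(~p | s) & (~p | ~r) & (~s | p) & (~s | ~r)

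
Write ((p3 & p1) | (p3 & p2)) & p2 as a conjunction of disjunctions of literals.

p3 & p2

((p3 & p1) | (p3 & p2)) & p2
≡ (p3 | p3) & (p3 | p2) & (p1 | p3) & (p1 | p2) & p2
≡ p3 & p2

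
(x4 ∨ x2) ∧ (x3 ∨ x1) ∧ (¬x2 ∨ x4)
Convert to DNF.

(x4 ∧ x3) ∨ (x4 ∧ x1)

(x4 ∨ x2) ∧ (x3 ∨ x1) ∧ (¬x2 ∨ x4)
≡ (x4 ∧ x3 ∧ ¬x2) ∨ (x4 ∧ x3 ∧ x4) ∨ (x4 ∧ x1 ∧ ¬x2) ∨ (x4 ∧ x1 ∧ x4) ∨ (x2 ∧ x3 ∧ ¬x2) ∨ (x2 ∧ x3 ∧ x4) ∨ (x2 ∧ x1 ∧ ¬x2) ∨ (x2 ∧ x1 ∧ x4)   [distribute ∧ over ∨]
≡ (x4 ∧ x3) ∨ (x4 ∧ x1)   [simplify]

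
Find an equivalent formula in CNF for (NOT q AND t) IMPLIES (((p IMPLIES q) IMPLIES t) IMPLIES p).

q OR NOT t OR p

(NOT q AND t) IMPLIES (((p IMPLIES q) IMPLIES t) IMPLIES p)
≡ NOT (NOT q AND t) OR (((p IMPLIES q) IMPLIES t) IMPLIES p)   (eliminate IMPLIES)
≡ NOT (NOT q AND t) OR NOT ((p IMPLIES q) IMPLIES t) OR p   (eliminate IMPLIES)
≡ NOT (NOT q AND t) OR NOT (NOT (p IMPLIES q) OR t) OR p   (eliminate IMPLIES)
≡ NOT (NOT q AND t) OR NOT (NOT (NOT p OR q) OR t) OR p   (eliminate IMPLIES)
≡ NOT NOT q OR NOT t OR NOT (NOT (NOT p OR q) OR t) OR p   (De Morgan)
≡ q OR NOT t OR NOT (NOT (NOT p OR q) OR t) OR p   (double negation)
≡ q OR NOT t OR (NOT NOT (NOT p OR q) AND NOT t) OR p   (De Morgan)
≡ q OR NOT t OR ((NOT p OR q) AND NOT t) OR p   (double negation)
≡ (q OR NOT t OR NOT p OR q OR p) AND (q OR NOT t OR NOT t OR p)   (distribute OR over AND)
≡ q OR NOT t OR p   (simplify)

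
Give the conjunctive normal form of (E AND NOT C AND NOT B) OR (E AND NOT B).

(E AND NOT C AND NOT B) OR (E AND NOT B)
= (E OR E) AND (E OR NOT B) AND (NOT C OR E) AND (NOT C OR NOT B) AND (NOT B OR E) AND (NOT B OR NOT B)   [distribute OR over AND]
= E AND NOT B   [simplify]

E AND NOT B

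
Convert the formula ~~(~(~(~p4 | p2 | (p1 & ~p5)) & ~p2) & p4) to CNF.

~~(~(~(~p4 | p2 | (p1 & ~p5)) & ~p2) & p4)
≡ ~(~(~p4 | p2 | (p1 & ~p5)) & ~p2) & p4   (double negation)
≡ (~~(~p4 | p2 | (p1 & ~p5)) | ~~p2) & p4   (De Morgan)
≡ (~p4 | p2 | (p1 & ~p5) | ~~p2) & p4   (double negation)
≡ (~p4 | p2 | (p1 & ~p5) | p2) & p4   (double negation)
≡ (~p4 | p2 | p1 | p2) & (~p4 | p2 | ~p5 | p2) & p4   (distribute | over &)
≡ (~p4 | p2 | p1) & (~p4 | p2 | ~p5) & p4   (simplify)

(~p4 | p2 | p1) & (~p4 | p2 | ~p5) & p4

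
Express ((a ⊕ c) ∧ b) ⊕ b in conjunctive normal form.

((a ⊕ c) ∧ b) ⊕ b
⇔ (((a ⊕ c) ∧ b) ∨ b) ∧ ¬((a ⊕ c) ∧ b ∧ b)   [expand ⊕]
⇔ (((a ∨ c) ∧ ¬(a ∧ c) ∧ b) ∨ b) ∧ ¬((a ⊕ c) ∧ b ∧ b)   [expand ⊕]
⇔ (((a ∨ c) ∧ ¬(a ∧ c) ∧ b) ∨ b) ∧ ¬((a ∨ c) ∧ ¬(a ∧ c) ∧ b ∧ b)   [expand ⊕]
⇔ (((a ∨ c) ∧ (¬a ∨ ¬c) ∧ b) ∨ b) ∧ ¬((a ∨ c) ∧ ¬(a ∧ c) ∧ b ∧ b)   [De Morgan]
⇔ (((a ∨ c) ∧ (¬a ∨ ¬c) ∧ b) ∨ b) ∧ (¬(a ∨ c) ∨ ¬¬(a ∧ c) ∨ ¬b ∨ ¬b)   [De Morgan]
⇔ (((a ∨ c) ∧ (¬a ∨ ¬c) ∧ b) ∨ b) ∧ ((¬a ∧ ¬c) ∨ ¬¬(a ∧ c) ∨ ¬b ∨ ¬b)   [De Morgan]
⇔ (((a ∨ c) ∧ (¬a ∨ ¬c) ∧ b) ∨ b) ∧ ((¬a ∧ ¬c) ∨ (a ∧ c) ∨ ¬b ∨ ¬b)   [double negation]
⇔ (a ∨ c ∨ b) ∧ (¬a ∨ ¬c ∨ b) ∧ (b ∨ b) ∧ (¬a ∨ a ∨ ¬b ∨ ¬b) ∧ (¬a ∨ c ∨ ¬b ∨ ¬b) ∧ (¬c ∨ a ∨ ¬b ∨ ¬b) ∧ (¬c ∨ c ∨ ¬b ∨ ¬b)   [distribute ∨ over ∧]
⇔ b ∧ (¬a ∨ c ∨ ¬b) ∧ (¬c ∨ a ∨ ¬b)   [simplify]

b ∧ (¬a ∨ c ∨ ¬b) ∧ (¬c ∨ a ∨ ¬b)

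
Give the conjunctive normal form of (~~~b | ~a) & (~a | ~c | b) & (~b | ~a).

(~~~b | ~a) & (~a | ~c | b) & (~b | ~a)
⇔ (~b | ~a) & (~a | ~c | b) & (~b | ~a)   [double negation]
⇔ (~b | ~a) & (~a | ~c | b)   [simplify]

(~b | ~a) & (~a | ~c | b)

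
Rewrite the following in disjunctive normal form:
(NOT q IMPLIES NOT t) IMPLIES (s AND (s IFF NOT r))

(NOT q AND t) OR (s AND NOT r)

(NOT q IMPLIES NOT t) IMPLIES (s AND (s IFF NOT r))
≡ NOT (NOT q IMPLIES NOT t) OR (s AND (s IFF NOT r))   — eliminate IMPLIES
≡ NOT (NOT NOT q OR NOT t) OR (s AND (s IFF NOT r))   — eliminate IMPLIES
≡ NOT (NOT NOT q OR NOT t) OR (s AND (s IMPLIES NOT r) AND (NOT r IMPLIES s))   — eliminate IFF
≡ NOT (NOT NOT q OR NOT t) OR (s AND (NOT s OR NOT r) AND (NOT r IMPLIES s))   — eliminate IMPLIES
≡ NOT (NOT NOT q OR NOT t) OR (s AND (NOT s OR NOT r) AND (NOT NOT r OR s))   — eliminate IMPLIES
≡ (NOT NOT NOT q AND NOT NOT t) OR (s AND (NOT s OR NOT r) AND (NOT NOT r OR s))   — De Morgan
≡ (NOT q AND NOT NOT t) OR (s AND (NOT s OR NOT r) AND (NOT NOT r OR s))   — double negation
≡ (NOT q AND t) OR (s AND (NOT s OR NOT r) AND (NOT NOT r OR s))   — double negation
≡ (NOT q AND t) OR (s AND (NOT s OR NOT r) AND (r OR s))   — double negation
≡ (NOT q AND t) OR (s AND NOT s AND r) OR (s AND NOT s AND s) OR (s AND NOT r AND r) OR (s AND NOT r AND s)   — distribute AND over OR
≡ (NOT q AND t) OR (s AND NOT r)   — simplify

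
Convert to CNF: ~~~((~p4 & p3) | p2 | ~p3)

~~~((~p4 & p3) | p2 | ~p3)
≡ ~((~p4 & p3) | p2 | ~p3)
≡ ~(~p4 & p3) & ~p2 & ~~p3
≡ (~~p4 | ~p3) & ~p2 & ~~p3
≡ (p4 | ~p3) & ~p2 & ~~p3
≡ (p4 | ~p3) & ~p2 & p3

(p4 | ~p3) & ~p2 & p3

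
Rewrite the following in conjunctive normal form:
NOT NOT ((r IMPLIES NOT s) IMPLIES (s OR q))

s OR q

NOT NOT ((r IMPLIES NOT s) IMPLIES (s OR q))
≡ NOT NOT (NOT (r IMPLIES NOT s) OR s OR q)   [eliminate IMPLIES]
≡ NOT NOT (NOT (NOT r OR NOT s) OR s OR q)   [eliminate IMPLIES]
≡ NOT (NOT r OR NOT s) OR s OR q   [double negation]
≡ (NOT NOT r AND NOT NOT s) OR s OR q   [De Morgan]
≡ (r AND NOT NOT s) OR s OR q   [double negation]
≡ (r AND s) OR s OR q   [double negation]
≡ (r OR s OR q) AND (s OR s OR q)   [distribute OR over AND]
≡ s OR q   [simplify]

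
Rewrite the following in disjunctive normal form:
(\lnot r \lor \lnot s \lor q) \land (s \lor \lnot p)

(\lnot r \lor \lnot s \lor q) \land (s \lor \lnot p)
= \lnot r \land s \lor \lnot r \land \lnot p \lor \lnot s \land s \lor \lnot s \land \lnot p \lor q \land s \lor q \land \lnot p
= \lnot r \land s \lor \lnot r \land \lnot p \lor \lnot s \land \lnot p \lor q \land s \lor q \land \lnot p

\lnot r \land s \lor \lnot r \land \lnot p \lor \lnot s \land \lnot p \lor q \land s \lor q \land \lnot p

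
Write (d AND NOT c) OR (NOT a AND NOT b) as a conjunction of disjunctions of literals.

(d AND NOT c) OR (NOT a AND NOT b)
⇔ (d OR NOT a) AND (d OR NOT b) AND (NOT c OR NOT a) AND (NOT c OR NOT b)   [distribute OR over AND]

(d OR NOT a) AND (d OR NOT b) AND (NOT c OR NOT a) AND (NOT c OR NOT b)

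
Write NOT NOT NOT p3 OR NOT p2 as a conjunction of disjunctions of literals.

NOT p3 OR NOT p2

NOT NOT NOT p3 OR NOT p2
≡ NOT p3 OR NOT p2   [double negation]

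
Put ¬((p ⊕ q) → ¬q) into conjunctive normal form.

(¬p ∨ ¬q) ∧ q

¬((p ⊕ q) → ¬q)
≡ ¬(¬(p ⊕ q) ∨ ¬q)   [eliminate →]
≡ ¬(¬((p ∨ q) ∧ ¬(p ∧ q)) ∨ ¬q)   [expand ⊕]
≡ ¬¬((p ∨ q) ∧ ¬(p ∧ q)) ∧ ¬¬q   [De Morgan]
≡ (p ∨ q) ∧ ¬(p ∧ q) ∧ ¬¬q   [double negation]
≡ (p ∨ q) ∧ (¬p ∨ ¬q) ∧ ¬¬q   [De Morgan]
≡ (p ∨ q) ∧ (¬p ∨ ¬q) ∧ q   [double negation]
≡ (¬p ∨ ¬q) ∧ q   [simplify]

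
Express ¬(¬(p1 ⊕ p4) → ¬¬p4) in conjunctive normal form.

¬(¬(p1 ⊕ p4) → ¬¬p4)
≡ ¬(¬¬(p1 ⊕ p4) ∨ ¬¬p4)   [eliminate →]
≡ ¬(¬¬((p1 ∨ p4) ∧ ¬(p1 ∧ p4)) ∨ ¬¬p4)   [expand ⊕]
≡ ¬¬¬((p1 ∨ p4) ∧ ¬(p1 ∧ p4)) ∧ ¬¬¬p4   [De Morgan]
≡ ¬((p1 ∨ p4) ∧ ¬(p1 ∧ p4)) ∧ ¬¬¬p4   [double negation]
≡ (¬(p1 ∨ p4) ∨ ¬¬(p1 ∧ p4)) ∧ ¬¬¬p4   [De Morgan]
≡ ((¬p1 ∧ ¬p4) ∨ ¬¬(p1 ∧ p4)) ∧ ¬¬¬p4   [De Morgan]
≡ ((¬p1 ∧ ¬p4) ∨ (p1 ∧ p4)) ∧ ¬¬¬p4   [double negation]
≡ ((¬p1 ∧ ¬p4) ∨ (p1 ∧ p4)) ∧ ¬p4   [double negation]
≡ (¬p1 ∨ p1) ∧ (¬p1 ∨ p4) ∧ (¬p4 ∨ p1) ∧ (¬p4 ∨ p4) ∧ ¬p4   [distribute ∨ over ∧]
≡ (¬p1 ∨ p4) ∧ ¬p4   [simplify]

(¬p1 ∨ p4) ∧ ¬p4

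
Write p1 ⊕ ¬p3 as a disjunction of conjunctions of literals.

(p1 ∧ p3) ∨ (¬p1 ∧ ¬p3)

p1 ⊕ ¬p3
= (p1 ∧ ¬¬p3) ∨ (¬p1 ∧ ¬p3)
= (p1 ∧ p3) ∨ (¬p1 ∧ ¬p3)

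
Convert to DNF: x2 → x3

x2 → x3
⇔ ¬x2 ∨ x3

¬x2 ∨ x3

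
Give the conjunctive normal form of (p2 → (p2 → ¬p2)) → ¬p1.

p2 ∨ ¬p1

(p2 → (p2 → ¬p2)) → ¬p1
= ¬(p2 → (p2 → ¬p2)) ∨ ¬p1   [eliminate →]
= ¬(¬p2 ∨ (p2 → ¬p2)) ∨ ¬p1   [eliminate →]
= ¬(¬p2 ∨ ¬p2 ∨ ¬p2) ∨ ¬p1   [eliminate →]
= (¬¬p2 ∧ ¬¬p2 ∧ ¬¬p2) ∨ ¬p1   [De Morgan]
= (p2 ∧ ¬¬p2 ∧ ¬¬p2) ∨ ¬p1   [double negation]
= (p2 ∧ p2 ∧ ¬¬p2) ∨ ¬p1   [double negation]
= (p2 ∧ p2 ∧ p2) ∨ ¬p1   [double negation]
= (p2 ∨ ¬p1) ∧ (p2 ∨ ¬p1) ∧ (p2 ∨ ¬p1)   [distribute ∨ over ∧]
= p2 ∨ ¬p1   [simplify]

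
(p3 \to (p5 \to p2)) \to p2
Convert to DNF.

(p3 \to (p5 \to p2)) \to p2
= \lnot (p3 \to (p5 \to p2)) \lor p2
= \lnot (\lnot p3 \lor (p5 \to p2)) \lor p2
= \lnot (\lnot p3 \lor \lnot p5 \lor p2) \lor p2
= (\lnot \lnot p3 \land \lnot \lnot p5 \land \lnot p2) \lor p2
= (p3 \land \lnot \lnot p5 \land \lnot p2) \lor p2
= (p3 \land p5 \land \lnot p2) \lor p2

(p3 \land p5 \land \lnot p2) \lor p2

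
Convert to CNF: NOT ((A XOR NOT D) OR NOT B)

(NOT A OR NOT D) AND (D OR A) AND B

NOT ((A XOR NOT D) OR NOT B)
≡ NOT (((A OR NOT D) AND NOT (A AND NOT D)) OR NOT B)   [expand XOR]
≡ NOT ((A OR NOT D) AND NOT (A AND NOT D)) AND NOT NOT B   [De Morgan]
≡ (NOT (A OR NOT D) OR NOT NOT (A AND NOT D)) AND NOT NOT B   [De Morgan]
≡ ((NOT A AND NOT NOT D) OR NOT NOT (A AND NOT D)) AND NOT NOT B   [De Morgan]
≡ ((NOT A AND D) OR NOT NOT (A AND NOT D)) AND NOT NOT B   [double negation]
≡ ((NOT A AND D) OR (A AND NOT D)) AND NOT NOT B   [double negation]
≡ ((NOT A AND D) OR (A AND NOT D)) AND B   [double negation]
≡ (NOT A OR A) AND (NOT A OR NOT D) AND (D OR A) AND (D OR NOT D) AND B   [distribute OR over AND]
≡ (NOT A OR NOT D) AND (D OR A) AND B   [simplify]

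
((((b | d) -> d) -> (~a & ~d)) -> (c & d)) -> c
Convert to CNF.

((((b | d) -> d) -> (~a & ~d)) -> (c & d)) -> c
⇔ ~((((b | d) -> d) -> (~a & ~d)) -> (c & d)) | c   — eliminate ->
⇔ ~(~(((b | d) -> d) -> (~a & ~d)) | (c & d)) | c   — eliminate ->
⇔ ~(~(~((b | d) -> d) | (~a & ~d)) | (c & d)) | c   — eliminate ->
⇔ ~(~(~(~(b | d) | d) | (~a & ~d)) | (c & d)) | c   — eliminate ->
⇔ (~~(~(~(b | d) | d) | (~a & ~d)) & ~(c & d)) | c   — De Morgan
⇔ ((~(~(b | d) | d) | (~a & ~d)) & ~(c & d)) | c   — double negation
⇔ (((~~(b | d) & ~d) | (~a & ~d)) & ~(c & d)) | c   — De Morgan
⇔ ((((b | d) & ~d) | (~a & ~d)) & ~(c & d)) | c   — double negation
⇔ ((((b | d) & ~d) | (~a & ~d)) & (~c | ~d)) | c   — De Morgan
⇔ (b | d | ~a | c) & (b | d | ~d | c) & (~d | ~a | c) & (~d | ~d | c) & (~c | ~d | c)   — distribute | over &
⇔ (b | d | ~a | c) & (~d | c)   — simplify

(b | d | ~a | c) & (~d | c)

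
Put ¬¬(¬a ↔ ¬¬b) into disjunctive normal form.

¬¬(¬a ↔ ¬¬b)
≡ ¬¬((¬a → ¬¬b) ∧ (¬¬b → ¬a))   [eliminate ↔]
≡ ¬¬((¬¬a ∨ ¬¬b) ∧ (¬¬b → ¬a))   [eliminate →]
≡ ¬¬((¬¬a ∨ ¬¬b) ∧ (¬¬¬b ∨ ¬a))   [eliminate →]
≡ (¬¬a ∨ ¬¬b) ∧ (¬¬¬b ∨ ¬a)   [double negation]
≡ (a ∨ ¬¬b) ∧ (¬¬¬b ∨ ¬a)   [double negation]
≡ (a ∨ b) ∧ (¬¬¬b ∨ ¬a)   [double negation]
≡ (a ∨ b) ∧ (¬b ∨ ¬a)   [double negation]
≡ (a ∧ ¬b) ∨ (a ∧ ¬a) ∨ (b ∧ ¬b) ∨ (b ∧ ¬a)   [distribute ∧ over ∨]
≡ (a ∧ ¬b) ∨ (b ∧ ¬a)   [simplify]

(a ∧ ¬b) ∨ (b ∧ ¬a)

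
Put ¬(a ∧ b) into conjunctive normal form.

¬a ∨ ¬b

¬(a ∧ b)
≡ ¬a ∨ ¬b   (De Morgan)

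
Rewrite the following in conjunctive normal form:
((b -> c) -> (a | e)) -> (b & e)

(~b | c | e) & (~a | b) & (~a | e) & (~e | b)

((b -> c) -> (a | e)) -> (b & e)
≡ ~((b -> c) -> (a | e)) | (b & e)   [eliminate ->]
≡ ~(~(b -> c) | a | e) | (b & e)   [eliminate ->]
≡ ~(~(~b | c) | a | e) | (b & e)   [eliminate ->]
≡ (~~(~b | c) & ~a & ~e) | (b & e)   [De Morgan]
≡ ((~b | c) & ~a & ~e) | (b & e)   [double negation]
≡ (~b | c | b) & (~b | c | e) & (~a | b) & (~a | e) & (~e | b) & (~e | e)   [distribute | over &]
≡ (~b | c | e) & (~a | b) & (~a | e) & (~e | b)   [simplify]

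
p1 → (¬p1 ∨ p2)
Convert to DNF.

p1 → (¬p1 ∨ p2)
≡ ¬p1 ∨ ¬p1 ∨ p2   [eliminate →]
≡ ¬p1 ∨ p2   [simplify]

¬p1 ∨ p2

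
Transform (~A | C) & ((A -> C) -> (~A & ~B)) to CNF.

(~A | C) & (A | ~B) & (~C | ~A) & (~C | ~B)

(~A | C) & ((A -> C) -> (~A & ~B))
= (~A | C) & (~(A -> C) | (~A & ~B))   (eliminate ->)
= (~A | C) & (~(~A | C) | (~A & ~B))   (eliminate ->)
= (~A | C) & ((~~A & ~C) | (~A & ~B))   (De Morgan)
= (~A | C) & ((A & ~C) | (~A & ~B))   (double negation)
= (~A | C) & (A | ~A) & (A | ~B) & (~C | ~A) & (~C | ~B)   (distribute | over &)
= (~A | C) & (A | ~B) & (~C | ~A) & (~C | ~B)   (simplify)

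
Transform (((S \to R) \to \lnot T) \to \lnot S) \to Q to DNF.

(((S \to R) \to \lnot T) \to \lnot S) \to Q
⇔ \lnot (((S \to R) \to \lnot T) \to \lnot S) \lor Q   — eliminate \to
⇔ \lnot (\lnot ((S \to R) \to \lnot T) \lor \lnot S) \lor Q   — eliminate \to
⇔ \lnot (\lnot (\lnot (S \to R) \lor \lnot T) \lor \lnot S) \lor Q   — eliminate \to
⇔ \lnot (\lnot (\lnot (\lnot S \lor R) \lor \lnot T) \lor \lnot S) \lor Q   — eliminate \to
⇔ (\lnot \lnot (\lnot (\lnot S \lor R) \lor \lnot T) \land \lnot \lnot S) \lor Q   — De Morgan
⇔ ((\lnot (\lnot S \lor R) \lor \lnot T) \land \lnot \lnot S) \lor Q   — double negation
⇔ (((\lnot \lnot S \land \lnot R) \lor \lnot T) \land \lnot \lnot S) \lor Q   — De Morgan
⇔ (((S \land \lnot R) \lor \lnot T) \land \lnot \lnot S) \lor Q   — double negation
⇔ (((S \land \lnot R) \lor \lnot T) \land S) \lor Q   — double negation
⇔ (S \land \lnot R \land S) \lor (\lnot T \land S) \lor Q   — distribute \land over \lor
⇔ (S \land \lnot R) \lor (\lnot T \land S) \lor Q   — simplify

(S \land \lnot R) \lor (\lnot T \land S) \lor Q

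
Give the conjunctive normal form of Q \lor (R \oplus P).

(Q \lor R \lor P) \land (Q \lor \lnot R \lor \lnot P)

Q \lor (R \oplus P)
= Q \lor ((R \lor P) \land \lnot (R \land P))
= Q \lor ((R \lor P) \land (\lnot R \lor \lnot P))
= (Q \lor R \lor P) \land (Q \lor \lnot R \lor \lnot P)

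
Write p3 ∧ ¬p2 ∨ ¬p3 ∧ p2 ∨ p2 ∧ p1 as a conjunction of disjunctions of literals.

(p3 ∨ p2) ∧ (¬p2 ∨ ¬p3 ∨ p1)

p3 ∧ ¬p2 ∨ ¬p3 ∧ p2 ∨ p2 ∧ p1
≡ (p3 ∨ ¬p3 ∨ p2) ∧ (p3 ∨ ¬p3 ∨ p1) ∧ (p3 ∨ p2 ∨ p2) ∧ (p3 ∨ p2 ∨ p1) ∧ (¬p2 ∨ ¬p3 ∨ p2) ∧ (¬p2 ∨ ¬p3 ∨ p1) ∧ (¬p2 ∨ p2 ∨ p2) ∧ (¬p2 ∨ p2 ∨ p1)   — distribute ∨ over ∧
≡ (p3 ∨ p2) ∧ (¬p2 ∨ ¬p3 ∨ p1)   — simplify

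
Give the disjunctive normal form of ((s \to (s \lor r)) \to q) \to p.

((s \to (s \lor r)) \to q) \to p
= \lnot ((s \to (s \lor r)) \to q) \lor p   — eliminate \to
= \lnot (\lnot (s \to (s \lor r)) \lor q) \lor p   — eliminate \to
= \lnot (\lnot (\lnot s \lor s \lor r) \lor q) \lor p   — eliminate \to
= (\lnot \lnot (\lnot s \lor s \lor r) \land \lnot q) \lor p   — De Morgan
= ((\lnot s \lor s \lor r) \land \lnot q) \lor p   — double negation
= (\lnot s \land \lnot q) \lor (s \land \lnot q) \lor (r \land \lnot q) \lor p   — distribute \land over \lor

(\lnot s \land \lnot q) \lor (s \land \lnot q) \lor (r \land \lnot q) \lor p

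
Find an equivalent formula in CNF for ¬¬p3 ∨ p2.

p3 ∨ p2

¬¬p3 ∨ p2
≡ p3 ∨ p2   [double negation]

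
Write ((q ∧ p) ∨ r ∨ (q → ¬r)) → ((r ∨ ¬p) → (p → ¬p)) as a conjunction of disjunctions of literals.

((q ∧ p) ∨ r ∨ (q → ¬r)) → ((r ∨ ¬p) → (p → ¬p))
≡ ¬((q ∧ p) ∨ r ∨ (q → ¬r)) ∨ ((r ∨ ¬p) → (p → ¬p))   — eliminate →
≡ ¬((q ∧ p) ∨ r ∨ ¬q ∨ ¬r) ∨ ((r ∨ ¬p) → (p → ¬p))   — eliminate →
≡ ¬((q ∧ p) ∨ r ∨ ¬q ∨ ¬r) ∨ ¬(r ∨ ¬p) ∨ (p → ¬p)   — eliminate →
≡ ¬((q ∧ p) ∨ r ∨ ¬q ∨ ¬r) ∨ ¬(r ∨ ¬p) ∨ ¬p ∨ ¬p   — eliminate →
≡ (¬(q ∧ p) ∧ ¬r ∧ ¬¬q ∧ ¬¬r) ∨ ¬(r ∨ ¬p) ∨ ¬p ∨ ¬p   — De Morgan
≡ ((¬q ∨ ¬p) ∧ ¬r ∧ ¬¬q ∧ ¬¬r) ∨ ¬(r ∨ ¬p) ∨ ¬p ∨ ¬p   — De Morgan
≡ ((¬q ∨ ¬p) ∧ ¬r ∧ q ∧ ¬¬r) ∨ ¬(r ∨ ¬p) ∨ ¬p ∨ ¬p   — double negation
≡ ((¬q ∨ ¬p) ∧ ¬r ∧ q ∧ r) ∨ ¬(r ∨ ¬p) ∨ ¬p ∨ ¬p   — double negation
≡ ((¬q ∨ ¬p) ∧ ¬r ∧ q ∧ r) ∨ (¬r ∧ ¬¬p) ∨ ¬p ∨ ¬p   — De Morgan
≡ ((¬q ∨ ¬p) ∧ ¬r ∧ q ∧ r) ∨ (¬r ∧ p) ∨ ¬p ∨ ¬p   — double negation
≡ (¬q ∨ ¬p ∨ ¬r ∨ ¬p ∨ ¬p) ∧ (¬q ∨ ¬p ∨ p ∨ ¬p ∨ ¬p) ∧ (¬r ∨ ¬r ∨ ¬p ∨ ¬p) ∧ (¬r ∨ p ∨ ¬p ∨ ¬p) ∧ (q ∨ ¬r ∨ ¬p ∨ ¬p) ∧ (q ∨ p ∨ ¬p ∨ ¬p) ∧ (r ∨ ¬r ∨ ¬p ∨ ¬p) ∧ (r ∨ p ∨ ¬p ∨ ¬p)   — distribute ∨ over ∧
≡ ¬r ∨ ¬p   — simplify

¬r ∨ ¬p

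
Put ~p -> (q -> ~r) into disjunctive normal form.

p | ~q | ~r

~p -> (q -> ~r)
= ~~p | (q -> ~r)   (eliminate ->)
= ~~p | ~q | ~r   (eliminate ->)
= p | ~q | ~r   (double negation)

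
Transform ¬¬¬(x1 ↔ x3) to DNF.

(x1 ∧ ¬x3) ∨ (x3 ∧ ¬x1)

¬¬¬(x1 ↔ x3)
≡ ¬¬¬((x1 → x3) ∧ (x3 → x1))   [eliminate ↔]
≡ ¬¬¬((¬x1 ∨ x3) ∧ (x3 → x1))   [eliminate →]
≡ ¬¬¬((¬x1 ∨ x3) ∧ (¬x3 ∨ x1))   [eliminate →]
≡ ¬((¬x1 ∨ x3) ∧ (¬x3 ∨ x1))   [double negation]
≡ ¬(¬x1 ∨ x3) ∨ ¬(¬x3 ∨ x1)   [De Morgan]
≡ (¬¬x1 ∧ ¬x3) ∨ ¬(¬x3 ∨ x1)   [De Morgan]
≡ (x1 ∧ ¬x3) ∨ ¬(¬x3 ∨ x1)   [double negation]
≡ (x1 ∧ ¬x3) ∨ (¬¬x3 ∧ ¬x1)   [De Morgan]
≡ (x1 ∧ ¬x3) ∨ (x3 ∧ ¬x1)   [double negation]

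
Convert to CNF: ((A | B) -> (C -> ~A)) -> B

((A | B) -> (C -> ~A)) -> B
≡ ~((A | B) -> (C -> ~A)) | B   [eliminate ->]
≡ ~(~(A | B) | (C -> ~A)) | B   [eliminate ->]
≡ ~(~(A | B) | ~C | ~A) | B   [eliminate ->]
≡ (~~(A | B) & ~~C & ~~A) | B   [De Morgan]
≡ ((A | B) & ~~C & ~~A) | B   [double negation]
≡ ((A | B) & C & ~~A) | B   [double negation]
≡ ((A | B) & C & A) | B   [double negation]
≡ (A | B | B) & (C | B) & (A | B)   [distribute | over &]
≡ (A | B) & (C | B)   [simplify]

(A | B) & (C | B)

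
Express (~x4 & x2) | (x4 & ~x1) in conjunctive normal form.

(~x4 & x2) | (x4 & ~x1)
⇔ (~x4 | x4) & (~x4 | ~x1) & (x2 | x4) & (x2 | ~x1)   [distribute | over &]
⇔ (~x4 | ~x1) & (x2 | x4) & (x2 | ~x1)   [simplify]

(~x4 | ~x1) & (x2 | x4) & (x2 | ~x1)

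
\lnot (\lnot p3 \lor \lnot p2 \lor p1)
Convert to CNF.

\lnot (\lnot p3 \lor \lnot p2 \lor p1)
≡ \lnot \lnot p3 \land \lnot \lnot p2 \land \lnot p1   [De Morgan]
≡ p3 \land \lnot \lnot p2 \land \lnot p1   [double negation]
≡ p3 \land p2 \land \lnot p1   [double negation]

p3 \land p2 \land \lnot p1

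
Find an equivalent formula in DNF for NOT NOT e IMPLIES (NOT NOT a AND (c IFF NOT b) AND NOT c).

NOT e OR (a AND NOT c AND b)

NOT NOT e IMPLIES (NOT NOT a AND (c IFF NOT b) AND NOT c)
⇔ NOT NOT NOT e OR (NOT NOT a AND (c IFF NOT b) AND NOT c)   — eliminate IMPLIES
⇔ NOT NOT NOT e OR (NOT NOT a AND (c IMPLIES NOT b) AND (NOT b IMPLIES c) AND NOT c)   — eliminate IFF
⇔ NOT NOT NOT e OR (NOT NOT a AND (NOT c OR NOT b) AND (NOT b IMPLIES c) AND NOT c)   — eliminate IMPLIES
⇔ NOT NOT NOT e OR (NOT NOT a AND (NOT c OR NOT b) AND (NOT NOT b OR c) AND NOT c)   — eliminate IMPLIES
⇔ NOT e OR (NOT NOT a AND (NOT c OR NOT b) AND (NOT NOT b OR c) AND NOT c)   — double negation
⇔ NOT e OR (a AND (NOT c OR NOT b) AND (NOT NOT b OR c) AND NOT c)   — double negation
⇔ NOT e OR (a AND (NOT c OR NOT b) AND (b OR c) AND NOT c)   — double negation
⇔ NOT e OR (a AND NOT c AND b AND NOT c) OR (a AND NOT c AND c AND NOT c) OR (a AND NOT b AND b AND NOT c) OR (a AND NOT b AND c AND NOT c)   — distribute AND over OR
⇔ NOT e OR (a AND NOT c AND b)   — simplify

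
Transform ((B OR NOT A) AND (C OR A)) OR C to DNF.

((B OR NOT A) AND (C OR A)) OR C
= (B AND C) OR (B AND A) OR (NOT A AND C) OR (NOT A AND A) OR C   (distribute AND over OR)
= (B AND A) OR C   (simplify)

(B AND A) OR C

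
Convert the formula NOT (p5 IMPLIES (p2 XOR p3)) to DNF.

NOT (p5 IMPLIES (p2 XOR p3))
= NOT (NOT p5 OR (p2 XOR p3))
= NOT (NOT p5 OR (p2 AND NOT p3) OR (NOT p2 AND p3))
= NOT NOT p5 AND NOT (p2 AND NOT p3) AND NOT (NOT p2 AND p3)
= p5 AND NOT (p2 AND NOT p3) AND NOT (NOT p2 AND p3)
= p5 AND (NOT p2 OR NOT NOT p3) AND NOT (NOT p2 AND p3)
= p5 AND (NOT p2 OR p3) AND NOT (NOT p2 AND p3)
= p5 AND (NOT p2 OR p3) AND (NOT NOT p2 OR NOT p3)
= p5 AND (NOT p2 OR p3) AND (p2 OR NOT p3)
= (p5 AND NOT p2 AND p2) OR (p5 AND NOT p2 AND NOT p3) OR (p5 AND p3 AND p2) OR (p5 AND p3 AND NOT p3)
= (p5 AND NOT p2 AND NOT p3) OR (p5 AND p3 AND p2)

(p5 AND NOT p2 AND NOT p3) OR (p5 AND p3 AND p2)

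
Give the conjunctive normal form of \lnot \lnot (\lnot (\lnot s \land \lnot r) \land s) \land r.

s \land r

\lnot \lnot (\lnot (\lnot s \land \lnot r) \land s) \land r
= \lnot (\lnot s \land \lnot r) \land s \land r   [double negation]
= (\lnot \lnot s \lor \lnot \lnot r) \land s \land r   [De Morgan]
= (s \lor \lnot \lnot r) \land s \land r   [double negation]
= (s \lor r) \land s \land r   [double negation]
= s \land r   [simplify]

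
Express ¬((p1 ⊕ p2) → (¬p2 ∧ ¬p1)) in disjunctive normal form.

(p1 ∧ ¬p2) ∨ (¬p1 ∧ p2)

¬((p1 ⊕ p2) → (¬p2 ∧ ¬p1))
⇔ ¬(¬(p1 ⊕ p2) ∨ (¬p2 ∧ ¬p1))   [eliminate →]
⇔ ¬(¬((p1 ∧ ¬p2) ∨ (¬p1 ∧ p2)) ∨ (¬p2 ∧ ¬p1))   [expand ⊕]
⇔ ¬¬((p1 ∧ ¬p2) ∨ (¬p1 ∧ p2)) ∧ ¬(¬p2 ∧ ¬p1)   [De Morgan]
⇔ ((p1 ∧ ¬p2) ∨ (¬p1 ∧ p2)) ∧ ¬(¬p2 ∧ ¬p1)   [double negation]
⇔ ((p1 ∧ ¬p2) ∨ (¬p1 ∧ p2)) ∧ (¬¬p2 ∨ ¬¬p1)   [De Morgan]
⇔ ((p1 ∧ ¬p2) ∨ (¬p1 ∧ p2)) ∧ (p2 ∨ ¬¬p1)   [double negation]
⇔ ((p1 ∧ ¬p2) ∨ (¬p1 ∧ p2)) ∧ (p2 ∨ p1)   [double negation]
⇔ (p1 ∧ ¬p2 ∧ p2) ∨ (p1 ∧ ¬p2 ∧ p1) ∨ (¬p1 ∧ p2 ∧ p2) ∨ (¬p1 ∧ p2 ∧ p1)   [distribute ∧ over ∨]
⇔ (p1 ∧ ¬p2) ∨ (¬p1 ∧ p2)   [simplify]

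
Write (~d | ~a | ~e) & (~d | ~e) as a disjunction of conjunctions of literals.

(~d | ~a | ~e) & (~d | ~e)
≡ (~d & ~d) | (~d & ~e) | (~a & ~d) | (~a & ~e) | (~e & ~d) | (~e & ~e)   [distribute & over |]
≡ ~d | ~e   [simplify]

~d | ~e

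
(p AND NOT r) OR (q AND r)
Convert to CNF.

(p AND NOT r) OR (q AND r)
= (p OR q) AND (p OR r) AND (NOT r OR q) AND (NOT r OR r)
= (p OR q) AND (p OR r) AND (NOT r OR q)

(p OR q) AND (p OR r) AND (NOT r OR q)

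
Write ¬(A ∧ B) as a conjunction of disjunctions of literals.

¬A ∨ ¬B

¬(A ∧ B)
⇔ ¬A ∨ ¬B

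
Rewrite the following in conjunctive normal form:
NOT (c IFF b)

NOT (c IFF b)
≡ NOT ((c IMPLIES b) AND (b IMPLIES c))   (eliminate IFF)
≡ NOT ((NOT c OR b) AND (b IMPLIES c))   (eliminate IMPLIES)
≡ NOT ((NOT c OR b) AND (NOT b OR c))   (eliminate IMPLIES)
≡ NOT (NOT c OR b) OR NOT (NOT b OR c)   (De Morgan)
≡ (NOT NOT c AND NOT b) OR NOT (NOT b OR c)   (De Morgan)
≡ (c AND NOT b) OR NOT (NOT b OR c)   (double negation)
≡ (c AND NOT b) OR (NOT NOT b AND NOT c)   (De Morgan)
≡ (c AND NOT b) OR (b AND NOT c)   (double negation)
≡ (c OR b) AND (c OR NOT c) AND (NOT b OR b) AND (NOT b OR NOT c)   (distribute OR over AND)
≡ (c OR b) AND (NOT b OR NOT c)   (simplify)

(c OR b) AND (NOT b OR NOT c)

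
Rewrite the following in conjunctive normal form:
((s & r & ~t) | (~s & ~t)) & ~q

(r | ~s) & ~t & ~q

((s & r & ~t) | (~s & ~t)) & ~q
≡ (s | ~s) & (s | ~t) & (r | ~s) & (r | ~t) & (~t | ~s) & (~t | ~t) & ~q   (distribute | over &)
≡ (r | ~s) & ~t & ~q   (simplify)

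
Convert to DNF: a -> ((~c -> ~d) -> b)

~a | (~c & d) | b

a -> ((~c -> ~d) -> b)
= ~a | ((~c -> ~d) -> b)   [eliminate ->]
= ~a | ~(~c -> ~d) | b   [eliminate ->]
= ~a | ~(~~c | ~d) | b   [eliminate ->]
= ~a | (~~~c & ~~d) | b   [De Morgan]
= ~a | (~c & ~~d) | b   [double negation]
= ~a | (~c & d) | b   [double negation]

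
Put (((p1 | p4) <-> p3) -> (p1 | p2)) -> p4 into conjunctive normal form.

(((p1 | p4) <-> p3) -> (p1 | p2)) -> p4
≡ ~(((p1 | p4) <-> p3) -> (p1 | p2)) | p4   [eliminate ->]
≡ ~(~((p1 | p4) <-> p3) | p1 | p2) | p4   [eliminate ->]
≡ ~(~(((p1 | p4) -> p3) & (p3 -> (p1 | p4))) | p1 | p2) | p4   [eliminate <->]
≡ ~(~((~(p1 | p4) | p3) & (p3 -> (p1 | p4))) | p1 | p2) | p4   [eliminate ->]
≡ ~(~((~(p1 | p4) | p3) & (~p3 | p1 | p4)) | p1 | p2) | p4   [eliminate ->]
≡ (~~((~(p1 | p4) | p3) & (~p3 | p1 | p4)) & ~p1 & ~p2) | p4   [De Morgan]
≡ ((~(p1 | p4) | p3) & (~p3 | p1 | p4) & ~p1 & ~p2) | p4   [double negation]
≡ (((~p1 & ~p4) | p3) & (~p3 | p1 | p4) & ~p1 & ~p2) | p4   [De Morgan]
≡ (~p1 | p3 | p4) & (~p4 | p3 | p4) & (~p3 | p1 | p4 | p4) & (~p1 | p4) & (~p2 | p4)   [distribute | over &]
≡ (~p3 | p1 | p4) & (~p1 | p4) & (~p2 | p4)   [simplify]

(~p3 | p1 | p4) & (~p1 | p4) & (~p2 | p4)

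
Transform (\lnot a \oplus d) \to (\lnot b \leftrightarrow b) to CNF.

(\lnot a \oplus d) \to (\lnot b \leftrightarrow b)
≡ \lnot (\lnot a \oplus d) \lor (\lnot b \leftrightarrow b)   (eliminate \to)
≡ \lnot ((\lnot a \lor d) \land \lnot (\lnot a \land d)) \lor (\lnot b \leftrightarrow b)   (expand \oplus)
≡ \lnot ((\lnot a \lor d) \land \lnot (\lnot a \land d)) \lor ((\lnot b \to b) \land (b \to \lnot b))   (eliminate \leftrightarrow)
≡ \lnot ((\lnot a \lor d) \land \lnot (\lnot a \land d)) \lor ((\lnot \lnot b \lor b) \land (b \to \lnot b))   (eliminate \to)
≡ \lnot ((\lnot a \lor d) \land \lnot (\lnot a \land d)) \lor ((\lnot \lnot b \lor b) \land (\lnot b \lor \lnot b))   (eliminate \to)
≡ \lnot (\lnot a \lor d) \lor \lnot \lnot (\lnot a \land d) \lor ((\lnot \lnot b \lor b) \land (\lnot b \lor \lnot b))   (De Morgan)
≡ (\lnot \lnot a \land \lnot d) \lor \lnot \lnot (\lnot a \land d) \lor ((\lnot \lnot b \lor b) \land (\lnot b \lor \lnot b))   (De Morgan)
≡ (a \land \lnot d) \lor \lnot \lnot (\lnot a \land d) \lor ((\lnot \lnot b \lor b) \land (\lnot b \lor \lnot b))   (double negation)
≡ (a \land \lnot d) \lor (\lnot a \land d) \lor ((\lnot \lnot b \lor b) \land (\lnot b \lor \lnot b))   (double negation)
≡ (a \land \lnot d) \lor (\lnot a \land d) \lor ((b \lor b) \land (\lnot b \lor \lnot b))   (double negation)
≡ (a \lor \lnot a \lor b \lor b) \land (a \lor \lnot a \lor \lnot b \lor \lnot b) \land (a \lor d \lor b \lor b) \land (a \lor d \lor \lnot b \lor \lnot b) \land (\lnot d \lor \lnot a \lor b \lor b) \land (\lnot d \lor \lnot a \lor \lnot b \lor \lnot b) \land (\lnot d \lor d \lor b \lor b) \land (\lnot d \lor d \lor \lnot b \lor \lnot b)   (distribute \lor over \land)
≡ (a \lor d \lor b) \land (a \lor d \lor \lnot b) \land (\lnot d \lor \lnot a \lor b) \land (\lnot d \lor \lnot a \lor \lnot b)   (simplify)

(a \lor d \lor b) \land (a \lor d \lor \lnot b) \land (\lnot d \lor \lnot a \lor b) \land (\lnot d \lor \lnot a \lor \lnot b)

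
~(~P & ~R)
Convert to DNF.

P | R

~(~P & ~R)
= ~~P | ~~R   (De Morgan)
= P | ~~R   (double negation)
= P | R   (double negation)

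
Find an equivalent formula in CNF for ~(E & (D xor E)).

~(E & (D xor E))
≡ ~(E & (D | E) & ~(D & E))   [expand xor]
≡ ~E | ~(D | E) | ~~(D & E)   [De Morgan]
≡ ~E | (~D & ~E) | ~~(D & E)   [De Morgan]
≡ ~E | (~D & ~E) | (D & E)   [double negation]
≡ (~E | ~D | D) & (~E | ~D | E) & (~E | ~E | D) & (~E | ~E | E)   [distribute | over &]
≡ ~E | D   [simplify]

~E | D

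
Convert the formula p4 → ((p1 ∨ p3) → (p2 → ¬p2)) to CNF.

p4 → ((p1 ∨ p3) → (p2 → ¬p2))
≡ ¬p4 ∨ ((p1 ∨ p3) → (p2 → ¬p2))
≡ ¬p4 ∨ ¬(p1 ∨ p3) ∨ (p2 → ¬p2)
≡ ¬p4 ∨ ¬(p1 ∨ p3) ∨ ¬p2 ∨ ¬p2
≡ ¬p4 ∨ (¬p1 ∧ ¬p3) ∨ ¬p2 ∨ ¬p2
≡ (¬p4 ∨ ¬p1 ∨ ¬p2 ∨ ¬p2) ∧ (¬p4 ∨ ¬p3 ∨ ¬p2 ∨ ¬p2)
≡ (¬p4 ∨ ¬p1 ∨ ¬p2) ∧ (¬p4 ∨ ¬p3 ∨ ¬p2)

(¬p4 ∨ ¬p1 ∨ ¬p2) ∧ (¬p4 ∨ ¬p3 ∨ ¬p2)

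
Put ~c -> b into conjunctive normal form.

c | b

~c -> b
⇔ ~~c | b   — eliminate ->
⇔ c | b   — double negation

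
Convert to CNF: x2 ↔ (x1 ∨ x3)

x2 ↔ (x1 ∨ x3)
≡ (x2 → (x1 ∨ x3)) ∧ ((x1 ∨ x3) → x2)
≡ (¬x2 ∨ x1 ∨ x3) ∧ ((x1 ∨ x3) → x2)
≡ (¬x2 ∨ x1 ∨ x3) ∧ (¬(x1 ∨ x3) ∨ x2)
≡ (¬x2 ∨ x1 ∨ x3) ∧ ((¬x1 ∧ ¬x3) ∨ x2)
≡ (¬x2 ∨ x1 ∨ x3) ∧ (¬x1 ∨ x2) ∧ (¬x3 ∨ x2)

(¬x2 ∨ x1 ∨ x3) ∧ (¬x1 ∨ x2) ∧ (¬x3 ∨ x2)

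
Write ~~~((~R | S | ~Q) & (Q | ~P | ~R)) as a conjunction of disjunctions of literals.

R & (~S | ~Q) & (~S | P) & (Q | P)

~~~((~R | S | ~Q) & (Q | ~P | ~R))
≡ ~((~R | S | ~Q) & (Q | ~P | ~R))   [double negation]
≡ ~(~R | S | ~Q) | ~(Q | ~P | ~R)   [De Morgan]
≡ (~~R & ~S & ~~Q) | ~(Q | ~P | ~R)   [De Morgan]
≡ (R & ~S & ~~Q) | ~(Q | ~P | ~R)   [double negation]
≡ (R & ~S & Q) | ~(Q | ~P | ~R)   [double negation]
≡ (R & ~S & Q) | (~Q & ~~P & ~~R)   [De Morgan]
≡ (R & ~S & Q) | (~Q & P & ~~R)   [double negation]
≡ (R & ~S & Q) | (~Q & P & R)   [double negation]
≡ (R | ~Q) & (R | P) & (R | R) & (~S | ~Q) & (~S | P) & (~S | R) & (Q | ~Q) & (Q | P) & (Q | R)   [distribute | over &]
≡ R & (~S | ~Q) & (~S | P) & (Q | P)   [simplify]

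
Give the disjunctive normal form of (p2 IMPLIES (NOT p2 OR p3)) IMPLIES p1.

(p2 AND NOT p3) OR p1

(p2 IMPLIES (NOT p2 OR p3)) IMPLIES p1
= NOT (p2 IMPLIES (NOT p2 OR p3)) OR p1   [eliminate IMPLIES]
= NOT (NOT p2 OR NOT p2 OR p3) OR p1   [eliminate IMPLIES]
= (NOT NOT p2 AND NOT NOT p2 AND NOT p3) OR p1   [De Morgan]
= (p2 AND NOT NOT p2 AND NOT p3) OR p1   [double negation]
= (p2 AND p2 AND NOT p3) OR p1   [double negation]
= (p2 AND NOT p3) OR p1   [simplify]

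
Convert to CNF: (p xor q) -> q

~p | q

(p xor q) -> q
= ~(p xor q) | q   [eliminate ->]
= ~((p | q) & ~(p & q)) | q   [expand xor]
= ~(p | q) | ~~(p & q) | q   [De Morgan]
= (~p & ~q) | ~~(p & q) | q   [De Morgan]
= (~p & ~q) | (p & q) | q   [double negation]
= (~p | p | q) & (~p | q | q) & (~q | p | q) & (~q | q | q)   [distribute | over &]
= ~p | q   [simplify]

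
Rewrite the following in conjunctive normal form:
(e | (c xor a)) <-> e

(e | (c xor a)) <-> e
⇔ ((e | (c xor a)) -> e) & (e -> (e | (c xor a)))   [eliminate <->]
⇔ (~(e | (c xor a)) | e) & (e -> (e | (c xor a)))   [eliminate ->]
⇔ (~(e | ((c | a) & ~(c & a))) | e) & (e -> (e | (c xor a)))   [expand xor]
⇔ (~(e | ((c | a) & ~(c & a))) | e) & (~e | e | (c xor a))   [eliminate ->]
⇔ (~(e | ((c | a) & ~(c & a))) | e) & (~e | e | ((c | a) & ~(c & a)))   [expand xor]
⇔ ((~e & ~((c | a) & ~(c & a))) | e) & (~e | e | ((c | a) & ~(c & a)))   [De Morgan]
⇔ ((~e & (~(c | a) | ~~(c & a))) | e) & (~e | e | ((c | a) & ~(c & a)))   [De Morgan]
⇔ ((~e & ((~c & ~a) | ~~(c & a))) | e) & (~e | e | ((c | a) & ~(c & a)))   [De Morgan]
⇔ ((~e & ((~c & ~a) | (c & a))) | e) & (~e | e | ((c | a) & ~(c & a)))   [double negation]
⇔ ((~e & ((~c & ~a) | (c & a))) | e) & (~e | e | ((c | a) & (~c | ~a)))   [De Morgan]
⇔ (~e | e) & (~c | c | e) & (~c | a | e) & (~a | c | e) & (~a | a | e) & (~e | e | c | a) & (~e | e | ~c | ~a)   [distribute | over &]
⇔ (~c | a | e) & (~a | c | e)   [simplify]

(~c | a | e) & (~a | c | e)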